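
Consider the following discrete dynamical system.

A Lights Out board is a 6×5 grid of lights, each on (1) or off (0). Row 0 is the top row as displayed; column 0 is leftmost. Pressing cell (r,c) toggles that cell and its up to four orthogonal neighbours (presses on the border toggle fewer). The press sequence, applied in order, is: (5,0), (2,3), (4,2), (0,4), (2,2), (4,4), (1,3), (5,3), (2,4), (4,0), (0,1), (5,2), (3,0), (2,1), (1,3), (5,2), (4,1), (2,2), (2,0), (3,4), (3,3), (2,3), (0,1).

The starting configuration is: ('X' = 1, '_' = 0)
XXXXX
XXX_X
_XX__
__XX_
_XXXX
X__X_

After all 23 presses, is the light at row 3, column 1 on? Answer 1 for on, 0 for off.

0) XXXXX
XXX_X
_XX__
__XX_
_XXXX
X__X_
1) XXXXX
XXX_X
_XX__
__XX_
XXXXX
_X_X_
2) XXXXX
XXXXX
_X_XX
__X__
XXXXX
_X_X_
3) XXXXX
XXXXX
_X_XX
_____
X___X
_XXX_
4) XXX__
XXXX_
_X_XX
_____
X___X
_XXX_
5) XXX__
XX_X_
__X_X
__X__
X___X
_XXX_
6) XXX__
XX_X_
__X_X
__X_X
X__X_
_XXXX
7) XXXX_
XXX_X
__XXX
__X_X
X__X_
_XXXX
8) XXXX_
XXX_X
__XXX
__X_X
X____
_X___
9) XXXX_
XXX__
__X__
__X__
X____
_X___
10) XXXX_
XXX__
__X__
X_X__
_X___
XX___
11) ___X_
X_X__
__X__
X_X__
_X___
XX___
12) ___X_
X_X__
__X__
X_X__
_XX__
X_XX_
13) ___X_
X_X__
X_X__
_XX__
XXX__
X_XX_
14) ___X_
XXX__
_X___
__X__
XXX__
X_XX_
15) _____
XX_XX
_X_X_
__X__
XXX__
X_XX_
16) _____
XX_XX
_X_X_
__X__
XX___
XX___
17) _____
XX_XX
_X_X_
_XX__
__X__
X____
18) _____
XXXXX
__X__
_X___
__X__
X____
19) _____
_XXXX
XXX__
XX___
__X__
X____
20) _____
_XXXX
XXX_X
XX_XX
__X_X
X____
21) _____
_XXXX
XXXXX
XXX__
__XXX
X____
22) _____
_XX_X
XX___
XXXX_
__XXX
X____
23) XXX__
__X_X
XX___
XXXX_
__XXX
X____

1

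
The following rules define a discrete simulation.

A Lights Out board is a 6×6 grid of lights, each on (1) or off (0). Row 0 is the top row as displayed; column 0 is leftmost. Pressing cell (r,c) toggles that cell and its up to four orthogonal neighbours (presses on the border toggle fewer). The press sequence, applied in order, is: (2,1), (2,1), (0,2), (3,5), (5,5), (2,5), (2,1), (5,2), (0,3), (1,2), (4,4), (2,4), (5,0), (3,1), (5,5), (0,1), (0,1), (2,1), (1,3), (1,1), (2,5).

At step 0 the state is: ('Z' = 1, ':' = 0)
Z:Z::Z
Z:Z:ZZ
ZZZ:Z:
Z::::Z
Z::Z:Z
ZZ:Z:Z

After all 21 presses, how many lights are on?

gen 0: Z:Z::Z
Z:Z:ZZ
ZZZ:Z:
Z::::Z
Z::Z:Z
ZZ:Z:Z
gen 1: Z:Z::Z
ZZZ:ZZ
::::Z:
ZZ:::Z
Z::Z:Z
ZZ:Z:Z
gen 2: Z:Z::Z
Z:Z:ZZ
ZZZ:Z:
Z::::Z
Z::Z:Z
ZZ:Z:Z
gen 3: ZZ:Z:Z
Z:::ZZ
ZZZ:Z:
Z::::Z
Z::Z:Z
ZZ:Z:Z
gen 4: ZZ:Z:Z
Z:::ZZ
ZZZ:ZZ
Z:::Z:
Z::Z::
ZZ:Z:Z
gen 5: ZZ:Z:Z
Z:::ZZ
ZZZ:ZZ
Z:::Z:
Z::Z:Z
ZZ:ZZ:
gen 6: ZZ:Z:Z
Z:::Z:
ZZZ:::
Z:::ZZ
Z::Z:Z
ZZ:ZZ:
gen 7: ZZ:Z:Z
ZZ::Z:
::::::
ZZ::ZZ
Z::Z:Z
ZZ:ZZ:
gen 8: ZZ:Z:Z
ZZ::Z:
::::::
ZZ::ZZ
Z:ZZ:Z
Z:Z:Z:
gen 9: ZZZ:ZZ
ZZ:ZZ:
::::::
ZZ::ZZ
Z:ZZ:Z
Z:Z:Z:
gen 10: ZZ::ZZ
Z:Z:Z:
::Z:::
ZZ::ZZ
Z:ZZ:Z
Z:Z:Z:
gen 11: ZZ::ZZ
Z:Z:Z:
::Z:::
ZZ:::Z
Z:Z:Z:
Z:Z:::
gen 12: ZZ::ZZ
Z:Z:::
::ZZZZ
ZZ::ZZ
Z:Z:Z:
Z:Z:::
gen 13: ZZ::ZZ
Z:Z:::
::ZZZZ
ZZ::ZZ
::Z:Z:
:ZZ:::
gen 14: ZZ::ZZ
Z:Z:::
:ZZZZZ
::Z:ZZ
:ZZ:Z:
:ZZ:::
gen 15: ZZ::ZZ
Z:Z:::
:ZZZZZ
::Z:ZZ
:ZZ:ZZ
:ZZ:ZZ
gen 16: ::Z:ZZ
ZZZ:::
:ZZZZZ
::Z:ZZ
:ZZ:ZZ
:ZZ:ZZ
gen 17: ZZ::ZZ
Z:Z:::
:ZZZZZ
::Z:ZZ
:ZZ:ZZ
:ZZ:ZZ
gen 18: ZZ::ZZ
ZZZ:::
Z::ZZZ
:ZZ:ZZ
:ZZ:ZZ
:ZZ:ZZ
gen 19: ZZ:ZZZ
ZZ:ZZ:
Z:::ZZ
:ZZ:ZZ
:ZZ:ZZ
:ZZ:ZZ
gen 20: Z::ZZZ
::ZZZ:
ZZ::ZZ
:ZZ:ZZ
:ZZ:ZZ
:ZZ:ZZ
gen 21: Z::ZZZ
::ZZZZ
ZZ::::
:ZZ:Z:
:ZZ:ZZ
:ZZ:ZZ

21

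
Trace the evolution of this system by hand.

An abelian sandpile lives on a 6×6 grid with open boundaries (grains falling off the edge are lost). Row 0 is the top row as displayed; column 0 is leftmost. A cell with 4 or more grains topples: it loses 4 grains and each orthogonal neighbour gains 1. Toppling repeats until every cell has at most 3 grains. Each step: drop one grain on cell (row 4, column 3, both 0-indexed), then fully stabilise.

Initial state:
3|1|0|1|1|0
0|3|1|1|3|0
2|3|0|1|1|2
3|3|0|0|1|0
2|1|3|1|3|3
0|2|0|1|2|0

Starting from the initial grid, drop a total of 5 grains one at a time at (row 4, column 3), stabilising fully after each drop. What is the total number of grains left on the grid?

52

step 0: 3|1|0|1|1|0
0|3|1|1|3|0
2|3|0|1|1|2
3|3|0|0|1|0
2|1|3|1|3|3
0|2|0|1|2|0
step 1: 3|1|0|1|1|0
0|3|1|1|3|0
2|3|0|1|1|2
3|3|0|0|1|0
2|1|3|2|3|3
0|2|0|1|2|0
step 2: 3|1|0|1|1|0
0|3|1|1|3|0
2|3|0|1|1|2
3|3|0|0|1|0
2|1|3|3|3|3
0|2|0|1|2|0
step 3: 3|1|0|1|1|0
0|3|1|1|3|0
2|3|0|1|1|2
3|3|1|1|2|1
2|2|0|2|1|0
0|2|1|2|3|1
step 4: 3|1|0|1|1|0
0|3|1|1|3|0
2|3|0|1|1|2
3|3|1|1|2|1
2|2|0|3|1|0
0|2|1|2|3|1
step 5: 3|1|0|1|1|0
0|3|1|1|3|0
2|3|0|1|1|2
3|3|1|2|2|1
2|2|1|0|2|0
0|2|1|3|3|1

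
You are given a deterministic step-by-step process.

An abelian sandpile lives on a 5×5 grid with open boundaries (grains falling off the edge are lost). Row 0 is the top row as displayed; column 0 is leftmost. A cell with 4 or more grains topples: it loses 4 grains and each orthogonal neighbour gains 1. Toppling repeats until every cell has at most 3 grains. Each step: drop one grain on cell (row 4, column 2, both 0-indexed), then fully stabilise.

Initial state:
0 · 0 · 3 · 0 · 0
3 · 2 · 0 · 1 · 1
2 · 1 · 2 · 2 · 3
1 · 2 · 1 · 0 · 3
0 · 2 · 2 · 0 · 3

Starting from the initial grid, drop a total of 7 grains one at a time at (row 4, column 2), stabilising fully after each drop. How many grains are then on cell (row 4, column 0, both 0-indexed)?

1

0) 0 · 0 · 3 · 0 · 0
3 · 2 · 0 · 1 · 1
2 · 1 · 2 · 2 · 3
1 · 2 · 1 · 0 · 3
0 · 2 · 2 · 0 · 3
1) 0 · 0 · 3 · 0 · 0
3 · 2 · 0 · 1 · 1
2 · 1 · 2 · 2 · 3
1 · 2 · 1 · 0 · 3
0 · 2 · 3 · 0 · 3
2) 0 · 0 · 3 · 0 · 0
3 · 2 · 0 · 1 · 1
2 · 1 · 2 · 2 · 3
1 · 2 · 2 · 0 · 3
0 · 3 · 0 · 1 · 3
3) 0 · 0 · 3 · 0 · 0
3 · 2 · 0 · 1 · 1
2 · 1 · 2 · 2 · 3
1 · 2 · 2 · 0 · 3
0 · 3 · 1 · 1 · 3
4) 0 · 0 · 3 · 0 · 0
3 · 2 · 0 · 1 · 1
2 · 1 · 2 · 2 · 3
1 · 2 · 2 · 0 · 3
0 · 3 · 2 · 1 · 3
5) 0 · 0 · 3 · 0 · 0
3 · 2 · 0 · 1 · 1
2 · 1 · 2 · 2 · 3
1 · 2 · 2 · 0 · 3
0 · 3 · 3 · 1 · 3
6) 0 · 0 · 3 · 0 · 0
3 · 2 · 0 · 1 · 1
2 · 1 · 2 · 2 · 3
1 · 3 · 3 · 0 · 3
1 · 0 · 1 · 2 · 3
7) 0 · 0 · 3 · 0 · 0
3 · 2 · 0 · 1 · 1
2 · 1 · 2 · 2 · 3
1 · 3 · 3 · 0 · 3
1 · 0 · 2 · 2 · 3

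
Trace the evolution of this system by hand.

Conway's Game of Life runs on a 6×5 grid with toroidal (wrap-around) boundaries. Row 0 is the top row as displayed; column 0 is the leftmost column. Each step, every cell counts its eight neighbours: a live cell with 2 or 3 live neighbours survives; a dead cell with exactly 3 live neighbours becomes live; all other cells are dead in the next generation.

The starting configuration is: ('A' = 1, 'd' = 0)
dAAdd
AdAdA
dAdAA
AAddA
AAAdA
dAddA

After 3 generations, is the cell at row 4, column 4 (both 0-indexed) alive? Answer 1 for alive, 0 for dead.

k=0  dAAdd
AdAdA
dAdAA
AAddA
AAAdA
dAddA
k=1  ddAdA
ddddA
ddddd
ddddd
ddAdd
ddddA
k=2  AdddA
dddAd
ddddd
ddddd
ddddd
ddddd
k=3  ddddA
ddddA
ddddd
ddddd
ddddd
ddddd

0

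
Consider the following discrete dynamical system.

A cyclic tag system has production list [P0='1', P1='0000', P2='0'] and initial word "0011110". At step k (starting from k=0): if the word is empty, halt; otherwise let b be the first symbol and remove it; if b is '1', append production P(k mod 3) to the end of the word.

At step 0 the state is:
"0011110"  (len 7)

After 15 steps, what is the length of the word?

step 0: "0011110"  (len 7)
step 1: "011110"  (len 6)
step 2: "11110"  (len 5)
step 3: "11100"  (len 5)
step 4: "11001"  (len 5)
step 5: "10010000"  (len 8)
step 6: "00100000"  (len 8)
step 7: "0100000"  (len 7)
step 8: "100000"  (len 6)
step 9: "000000"  (len 6)
step 10: "00000"  (len 5)
step 11: "0000"  (len 4)
step 12: "000"  (len 3)
step 13: "00"  (len 2)
step 14: "0"  (len 1)
step 15: (halted — word empty)

0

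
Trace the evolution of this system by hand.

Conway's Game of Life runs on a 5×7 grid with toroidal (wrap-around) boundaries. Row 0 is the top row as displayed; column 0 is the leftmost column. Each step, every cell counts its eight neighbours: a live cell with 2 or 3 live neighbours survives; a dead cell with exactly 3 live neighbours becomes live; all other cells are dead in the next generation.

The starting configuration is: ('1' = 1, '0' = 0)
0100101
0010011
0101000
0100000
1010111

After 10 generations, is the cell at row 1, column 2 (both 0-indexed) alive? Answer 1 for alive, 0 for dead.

step 0: 0100101
0010011
0101000
0100000
1010111
step 1: 0110100
0111111
1100000
0101111
0011101
step 2: 0000001
0000111
0000000
0100001
0000001
step 3: 1000001
0000011
1000001
1000000
0000011
step 4: 1000000
0000010
1000010
1000010
0000010
step 5: 0000001
0000000
0000110
0000110
0000000
step 6: 0000000
0000010
0000110
0000110
0000010
step 7: 0000000
0000110
0000001
0000001
0000110
step 8: 0000000
0000010
0000001
0000001
0000010
step 9: 0000000
0000000
0000011
0000011
0000000
step 10: 0000000
0000000
0000011
0000011
0000000

0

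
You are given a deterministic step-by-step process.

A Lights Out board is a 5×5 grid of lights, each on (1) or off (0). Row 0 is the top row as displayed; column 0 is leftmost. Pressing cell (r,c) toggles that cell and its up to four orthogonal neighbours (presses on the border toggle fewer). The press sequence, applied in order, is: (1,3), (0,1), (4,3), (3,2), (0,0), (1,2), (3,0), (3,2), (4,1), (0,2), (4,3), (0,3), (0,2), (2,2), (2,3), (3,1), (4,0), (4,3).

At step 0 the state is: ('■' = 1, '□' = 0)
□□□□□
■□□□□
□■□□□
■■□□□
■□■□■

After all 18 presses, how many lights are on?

12

0) □□□□□
■□□□□
□■□□□
■■□□□
■□■□■
1) □□□■□
■□■■■
□■□■□
■■□□□
■□■□■
2) ■■■■□
■■■■■
□■□■□
■■□□□
■□■□■
3) ■■■■□
■■■■■
□■□■□
■■□■□
■□□■□
4) ■■■■□
■■■■■
□■■■□
■□■□□
■□■■□
5) □□■■□
□■■■■
□■■■□
■□■□□
■□■■□
6) □□□■□
□□□□■
□■□■□
■□■□□
■□■■□
7) □□□■□
□□□□■
■■□■□
□■■□□
□□■■□
8) □□□■□
□□□□■
■■■■□
□□□■□
□□□■□
9) □□□■□
□□□□■
■■■■□
□■□■□
■■■■□
10) □■■□□
□□■□■
■■■■□
□■□■□
■■■■□
11) □■■□□
□□■□■
■■■■□
□■□□□
■■□□■
12) □■□■■
□□■■■
■■■■□
□■□□□
■■□□■
13) □□■□■
□□□■■
■■■■□
□■□□□
■■□□■
14) □□■□■
□□■■■
■□□□□
□■■□□
■■□□■
15) □□■□■
□□■□■
■□■■■
□■■■□
■■□□■
16) □□■□■
□□■□■
■■■■■
■□□■□
■□□□■
17) □□■□■
□□■□■
■■■■■
□□□■□
□■□□■
18) □□■□■
□□■□■
■■■■■
□□□□□
□■■■□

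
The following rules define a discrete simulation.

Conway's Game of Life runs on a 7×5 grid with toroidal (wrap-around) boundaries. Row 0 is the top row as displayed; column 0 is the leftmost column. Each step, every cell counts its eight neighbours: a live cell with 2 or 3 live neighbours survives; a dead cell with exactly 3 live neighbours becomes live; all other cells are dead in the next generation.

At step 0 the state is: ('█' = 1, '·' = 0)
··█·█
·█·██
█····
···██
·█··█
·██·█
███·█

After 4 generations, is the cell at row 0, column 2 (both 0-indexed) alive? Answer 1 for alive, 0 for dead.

gen 0: ··█·█
·█·██
█····
···██
·█··█
·██·█
███·█
gen 1: ·····
·████
█·█··
···██
·█··█
····█
····█
gen 2: █·█·█
█████
█····
·████
····█
···██
·····
gen 3: ··█··
··█··
·····
·████
·····
···██
█····
gen 4: ·█···
·····
·█···
··██·
█····
····█
···██

0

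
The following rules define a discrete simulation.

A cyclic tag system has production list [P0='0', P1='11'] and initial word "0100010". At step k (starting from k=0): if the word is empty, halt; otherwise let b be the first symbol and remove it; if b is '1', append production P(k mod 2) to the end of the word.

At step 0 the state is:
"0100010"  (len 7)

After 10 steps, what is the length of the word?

0) "0100010"  (len 7)
1) "100010"  (len 6)
2) "0001011"  (len 7)
3) "001011"  (len 6)
4) "01011"  (len 5)
5) "1011"  (len 4)
6) "01111"  (len 5)
7) "1111"  (len 4)
8) "11111"  (len 5)
9) "11110"  (len 5)
10) "111011"  (len 6)

6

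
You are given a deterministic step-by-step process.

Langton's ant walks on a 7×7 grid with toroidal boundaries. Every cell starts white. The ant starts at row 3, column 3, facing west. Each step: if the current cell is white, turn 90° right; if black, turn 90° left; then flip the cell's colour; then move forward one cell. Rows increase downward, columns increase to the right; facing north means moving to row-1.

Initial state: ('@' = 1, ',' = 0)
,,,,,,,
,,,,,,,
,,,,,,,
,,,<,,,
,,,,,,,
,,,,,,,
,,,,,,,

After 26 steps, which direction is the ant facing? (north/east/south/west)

gen 0: ,,,,,,,
,,,,,,,
,,,,,,,
,,,<,,,
,,,,,,,
,,,,,,,
,,,,,,,
gen 1: ,,,,,,,
,,,,,,,
,,,^,,,
,,,@,,,
,,,,,,,
,,,,,,,
,,,,,,,
gen 2: ,,,,,,,
,,,,,,,
,,,@>,,
,,,@,,,
,,,,,,,
,,,,,,,
,,,,,,,
gen 3: ,,,,,,,
,,,,,,,
,,,@@,,
,,,@v,,
,,,,,,,
,,,,,,,
,,,,,,,
gen 4: ,,,,,,,
,,,,,,,
,,,@@,,
,,,<@,,
,,,,,,,
,,,,,,,
,,,,,,,
gen 5: ,,,,,,,
,,,,,,,
,,,@@,,
,,,,@,,
,,,v,,,
,,,,,,,
,,,,,,,
gen 6: ,,,,,,,
,,,,,,,
,,,@@,,
,,,,@,,
,,<@,,,
,,,,,,,
,,,,,,,
gen 7: ,,,,,,,
,,,,,,,
,,,@@,,
,,^,@,,
,,@@,,,
,,,,,,,
,,,,,,,
gen 8: ,,,,,,,
,,,,,,,
,,,@@,,
,,@>@,,
,,@@,,,
,,,,,,,
,,,,,,,
gen 9: ,,,,,,,
,,,,,,,
,,,@@,,
,,@@@,,
,,@v,,,
,,,,,,,
,,,,,,,
gen 10: ,,,,,,,
,,,,,,,
,,,@@,,
,,@@@,,
,,@,>,,
,,,,,,,
,,,,,,,
gen 11: ,,,,,,,
,,,,,,,
,,,@@,,
,,@@@,,
,,@,@,,
,,,,v,,
,,,,,,,
gen 12: ,,,,,,,
,,,,,,,
,,,@@,,
,,@@@,,
,,@,@,,
,,,<@,,
,,,,,,,
gen 13: ,,,,,,,
,,,,,,,
,,,@@,,
,,@@@,,
,,@^@,,
,,,@@,,
,,,,,,,
gen 14: ,,,,,,,
,,,,,,,
,,,@@,,
,,@@@,,
,,@@>,,
,,,@@,,
,,,,,,,
gen 15: ,,,,,,,
,,,,,,,
,,,@@,,
,,@@^,,
,,@@,,,
,,,@@,,
,,,,,,,
gen 16: ,,,,,,,
,,,,,,,
,,,@@,,
,,@<,,,
,,@@,,,
,,,@@,,
,,,,,,,
gen 17: ,,,,,,,
,,,,,,,
,,,@@,,
,,@,,,,
,,@v,,,
,,,@@,,
,,,,,,,
gen 18: ,,,,,,,
,,,,,,,
,,,@@,,
,,@,,,,
,,@,>,,
,,,@@,,
,,,,,,,
gen 19: ,,,,,,,
,,,,,,,
,,,@@,,
,,@,,,,
,,@,@,,
,,,@v,,
,,,,,,,
gen 20: ,,,,,,,
,,,,,,,
,,,@@,,
,,@,,,,
,,@,@,,
,,,@,>,
,,,,,,,
gen 21: ,,,,,,,
,,,,,,,
,,,@@,,
,,@,,,,
,,@,@,,
,,,@,@,
,,,,,v,
gen 22: ,,,,,,,
,,,,,,,
,,,@@,,
,,@,,,,
,,@,@,,
,,,@,@,
,,,,<@,
gen 23: ,,,,,,,
,,,,,,,
,,,@@,,
,,@,,,,
,,@,@,,
,,,@^@,
,,,,@@,
gen 24: ,,,,,,,
,,,,,,,
,,,@@,,
,,@,,,,
,,@,@,,
,,,@@>,
,,,,@@,
gen 25: ,,,,,,,
,,,,,,,
,,,@@,,
,,@,,,,
,,@,@^,
,,,@@,,
,,,,@@,
gen 26: ,,,,,,,
,,,,,,,
,,,@@,,
,,@,,,,
,,@,@@>
,,,@@,,
,,,,@@,

east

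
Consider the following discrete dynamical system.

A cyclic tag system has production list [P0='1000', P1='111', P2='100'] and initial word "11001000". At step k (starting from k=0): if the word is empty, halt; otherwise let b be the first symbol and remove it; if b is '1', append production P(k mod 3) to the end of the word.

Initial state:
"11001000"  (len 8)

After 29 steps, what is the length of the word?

[0] "11001000"  (len 8)
[1] "10010001000"  (len 11)
[2] "0010001000111"  (len 13)
[3] "010001000111"  (len 12)
[4] "10001000111"  (len 11)
[5] "0001000111111"  (len 13)
[6] "001000111111"  (len 12)
[7] "01000111111"  (len 11)
[8] "1000111111"  (len 10)
[9] "000111111100"  (len 12)
[10] "00111111100"  (len 11)
[11] "0111111100"  (len 10)
[12] "111111100"  (len 9)
[13] "111111001000"  (len 12)
[14] "11111001000111"  (len 14)
[15] "1111001000111100"  (len 16)
[16] "1110010001111001000"  (len 19)
[17] "110010001111001000111"  (len 21)
[18] "10010001111001000111100"  (len 23)
[19] "00100011110010001111001000"  (len 26)
[20] "0100011110010001111001000"  (len 25)
[21] "100011110010001111001000"  (len 24)
[22] "000111100100011110010001000"  (len 27)
[23] "00111100100011110010001000"  (len 26)
[24] "0111100100011110010001000"  (len 25)
[25] "111100100011110010001000"  (len 24)
[26] "11100100011110010001000111"  (len 26)
[27] "1100100011110010001000111100"  (len 28)
[28] "1001000111100100010001111001000"  (len 31)
[29] "001000111100100010001111001000111"  (len 33)

33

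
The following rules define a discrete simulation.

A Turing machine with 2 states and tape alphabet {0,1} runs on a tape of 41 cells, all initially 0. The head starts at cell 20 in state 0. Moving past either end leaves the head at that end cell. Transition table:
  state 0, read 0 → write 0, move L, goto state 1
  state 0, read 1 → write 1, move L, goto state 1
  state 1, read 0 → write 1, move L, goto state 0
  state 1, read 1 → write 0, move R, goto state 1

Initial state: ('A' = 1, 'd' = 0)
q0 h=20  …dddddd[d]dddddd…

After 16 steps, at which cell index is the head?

4

step 0: q0 h=20  …dddddd[d]dddddd…
step 1: q1 h=19  …dddddd[d]dddddd…
step 2: q0 h=18  …dddddd[d]Addddd…
step 3: q1 h=17  …dddddd[d]dAdddd…
step 4: q0 h=16  …dddddd[d]AdAddd…
step 5: q1 h=15  …dddddd[d]dAdAdd…
step 6: q0 h=14  …dddddd[d]AdAdAd…
step 7: q1 h=13  …dddddd[d]dAdAdA…
step 8: q0 h=12  …dddddd[d]AdAdAd…
step 9: q1 h=11  …dddddd[d]dAdAdA…
step 10: q0 h=10  …dddddd[d]AdAdAd…
step 11: q1 h= 9  …dddddd[d]dAdAdA…
step 12: q0 h= 8  …dddddd[d]AdAdAd…
step 13: q1 h= 7  …dddddd[d]dAdAdA…
step 14: q0 h= 6  |dddddd[d]AdAdAd…
step 15: q1 h= 5  |ddddd[d]dAdAdA…
step 16: q0 h= 4  |dddd[d]AdAdAd…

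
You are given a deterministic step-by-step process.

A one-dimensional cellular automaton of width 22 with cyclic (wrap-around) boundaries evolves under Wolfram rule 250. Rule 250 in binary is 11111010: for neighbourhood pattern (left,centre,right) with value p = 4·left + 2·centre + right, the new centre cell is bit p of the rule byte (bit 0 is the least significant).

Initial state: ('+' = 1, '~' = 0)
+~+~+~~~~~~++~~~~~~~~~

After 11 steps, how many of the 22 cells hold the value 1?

22

step 0: +~+~+~~~~~~++~~~~~~~~~
step 1: ~+~+~+~~~~++++~~~~~~~+
step 2: +~+~+~+~~++++++~~~~~+~
step 3: ~+~+~+~+++++++++~~~+~+
step 4: +~+~+~+++++++++++~+~+~
step 5: ~+~+~+++++++++++++~+~+
step 6: +~+~+++++++++++++++~+~
step 7: ~+~+++++++++++++++++~+
step 8: +~+++++++++++++++++++~
step 9: ~+++++++++++++++++++++
step 10: ++++++++++++++++++++++
step 11: ++++++++++++++++++++++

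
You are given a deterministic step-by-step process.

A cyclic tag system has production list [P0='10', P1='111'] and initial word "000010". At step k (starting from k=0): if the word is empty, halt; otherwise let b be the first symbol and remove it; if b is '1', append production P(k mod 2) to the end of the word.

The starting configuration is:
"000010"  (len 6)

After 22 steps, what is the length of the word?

0) "000010"  (len 6)
1) "00010"  (len 5)
2) "0010"  (len 4)
3) "010"  (len 3)
4) "10"  (len 2)
5) "010"  (len 3)
6) "10"  (len 2)
7) "010"  (len 3)
8) "10"  (len 2)
9) "010"  (len 3)
10) "10"  (len 2)
11) "010"  (len 3)
12) "10"  (len 2)
13) "010"  (len 3)
14) "10"  (len 2)
15) "010"  (len 3)
16) "10"  (len 2)
17) "010"  (len 3)
18) "10"  (len 2)
19) "010"  (len 3)
20) "10"  (len 2)
21) "010"  (len 3)
22) "10"  (len 2)

2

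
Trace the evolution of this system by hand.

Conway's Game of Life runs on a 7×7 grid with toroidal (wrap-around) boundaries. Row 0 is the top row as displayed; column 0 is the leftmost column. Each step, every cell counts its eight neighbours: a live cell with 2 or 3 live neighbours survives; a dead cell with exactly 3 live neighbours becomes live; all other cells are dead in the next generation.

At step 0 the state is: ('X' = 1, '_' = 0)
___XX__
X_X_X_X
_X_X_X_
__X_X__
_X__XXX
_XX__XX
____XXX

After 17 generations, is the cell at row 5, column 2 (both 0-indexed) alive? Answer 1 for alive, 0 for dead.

0

gen 0: ___XX__
X_X_X_X
_X_X_X_
__X_X__
_X__XXX
_XX__XX
____XXX
gen 1: X______
XXX___X
XX___XX
XXX___X
_X__X_X
_XXX___
X_X___X
gen 2: __X____
__X__X_
_____X_
__X____
_____XX
___X_XX
X_XX__X
gen 3: __X___X
_______
_______
_____XX
____XXX
__XX___
XXXXXXX
gen 4: __X_X_X
_______
_______
____X_X
___XX_X
_______
X___XXX
gen 5: X__XX_X
_______
_______
___XX__
___XX__
X__X___
X__XX_X
gen 6: X__XX_X
_______
_______
___XX__
__X____
X_X__XX
_XX____
gen 7: XXXX___
_______
_______
___X___
_XX_XXX
X_XX__X
__X_X__
gen 8: _XXX___
_XX____
_______
__XXXX_
_X__XXX
X_____X
____X_X
gen 9: XX_X___
_X_X___
_X__X__
__XX__X
_XX____
____X__
_XXX_XX
gen 10: ___X__X
_X_XX__
XX__X__
X__X___
_XX____
X___XX_
_X_X_XX
gen 11: ___X__X
_X_XXX_
XX__X__
X__X___
XXXXX_X
X__XXX_
__XX___
gen 12: _____X_
_X_X_XX
XX___XX
_____X_
_______
X____X_
__X__XX
gen 13: X_X____
_XX____
_XX____
X____X_
______X
_____X_
____XX_
gen 14: __XX___
X__X___
X_X____
XX____X
_____XX
____XXX
____XXX
gen 15: __XX_XX
___X___
__X____
_X___X_
____X__
X______
______X
gen 16: __XXXXX
___XX__
__X____
_______
_______
_______
X____XX
gen 17: X_X____
_______
___X___
_______
_______
______X
X__X___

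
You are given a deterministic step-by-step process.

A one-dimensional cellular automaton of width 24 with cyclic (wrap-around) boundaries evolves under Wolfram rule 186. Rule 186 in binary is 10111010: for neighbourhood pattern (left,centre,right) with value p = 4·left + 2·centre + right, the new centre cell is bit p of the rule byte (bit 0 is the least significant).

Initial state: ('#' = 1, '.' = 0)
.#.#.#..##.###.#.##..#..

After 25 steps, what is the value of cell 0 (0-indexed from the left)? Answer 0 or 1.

t=0: .#.#.#..##.###.#.##..#..
t=1: #.#.#.###.###.#.##.##.#.
t=2: .#.#.###.###.#.##.##.#.#
t=3: #.#.###.###.#.##.##.#.#.
t=4: .#.###.###.#.##.##.#.#.#
t=5: #.###.###.#.##.##.#.#.#.
t=6: .###.###.#.##.##.#.#.#.#
t=7: ###.###.#.##.##.#.#.#.#.
t=8: ##.###.#.##.##.#.#.#.#.#
t=9: #.###.#.##.##.#.#.#.#.##
t=10: .###.#.##.##.#.#.#.#.###
t=11: ###.#.##.##.#.#.#.#.###.
t=12: ##.#.##.##.#.#.#.#.###.#
t=13: #.#.##.##.#.#.#.#.###.##
t=14: .#.##.##.#.#.#.#.###.###
t=15: #.##.##.#.#.#.#.###.###.
t=16: .##.##.#.#.#.#.###.###.#
t=17: ##.##.#.#.#.#.###.###.#.
t=18: #.##.#.#.#.#.###.###.#.#
t=19: .##.#.#.#.#.###.###.#.##
t=20: ##.#.#.#.#.###.###.#.##.
t=21: #.#.#.#.#.###.###.#.##.#
t=22: .#.#.#.#.###.###.#.##.##
t=23: #.#.#.#.###.###.#.##.##.
t=24: .#.#.#.###.###.#.##.##.#
t=25: #.#.#.###.###.#.##.##.#.

1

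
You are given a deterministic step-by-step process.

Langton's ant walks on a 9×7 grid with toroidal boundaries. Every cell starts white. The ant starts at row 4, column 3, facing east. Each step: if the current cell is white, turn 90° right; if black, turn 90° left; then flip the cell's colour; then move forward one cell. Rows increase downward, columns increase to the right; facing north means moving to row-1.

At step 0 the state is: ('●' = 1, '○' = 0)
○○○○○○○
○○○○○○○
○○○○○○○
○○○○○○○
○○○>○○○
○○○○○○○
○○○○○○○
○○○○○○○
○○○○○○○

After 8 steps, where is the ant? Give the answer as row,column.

0) ○○○○○○○
○○○○○○○
○○○○○○○
○○○○○○○
○○○>○○○
○○○○○○○
○○○○○○○
○○○○○○○
○○○○○○○
1) ○○○○○○○
○○○○○○○
○○○○○○○
○○○○○○○
○○○●○○○
○○○v○○○
○○○○○○○
○○○○○○○
○○○○○○○
2) ○○○○○○○
○○○○○○○
○○○○○○○
○○○○○○○
○○○●○○○
○○<●○○○
○○○○○○○
○○○○○○○
○○○○○○○
3) ○○○○○○○
○○○○○○○
○○○○○○○
○○○○○○○
○○^●○○○
○○●●○○○
○○○○○○○
○○○○○○○
○○○○○○○
4) ○○○○○○○
○○○○○○○
○○○○○○○
○○○○○○○
○○●>○○○
○○●●○○○
○○○○○○○
○○○○○○○
○○○○○○○
5) ○○○○○○○
○○○○○○○
○○○○○○○
○○○^○○○
○○●○○○○
○○●●○○○
○○○○○○○
○○○○○○○
○○○○○○○
6) ○○○○○○○
○○○○○○○
○○○○○○○
○○○●>○○
○○●○○○○
○○●●○○○
○○○○○○○
○○○○○○○
○○○○○○○
7) ○○○○○○○
○○○○○○○
○○○○○○○
○○○●●○○
○○●○v○○
○○●●○○○
○○○○○○○
○○○○○○○
○○○○○○○
8) ○○○○○○○
○○○○○○○
○○○○○○○
○○○●●○○
○○●<●○○
○○●●○○○
○○○○○○○
○○○○○○○
○○○○○○○

4,3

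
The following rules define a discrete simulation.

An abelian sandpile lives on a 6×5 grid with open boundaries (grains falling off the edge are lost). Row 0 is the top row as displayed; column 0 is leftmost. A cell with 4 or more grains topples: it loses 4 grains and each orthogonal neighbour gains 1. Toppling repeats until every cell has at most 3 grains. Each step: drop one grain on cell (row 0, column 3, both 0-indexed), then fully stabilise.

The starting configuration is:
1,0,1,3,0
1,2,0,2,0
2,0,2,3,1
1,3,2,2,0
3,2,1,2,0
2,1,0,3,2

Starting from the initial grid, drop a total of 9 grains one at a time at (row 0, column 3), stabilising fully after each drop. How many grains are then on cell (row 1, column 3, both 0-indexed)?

k=0  1,0,1,3,0
1,2,0,2,0
2,0,2,3,1
1,3,2,2,0
3,2,1,2,0
2,1,0,3,2
k=1  1,0,2,0,1
1,2,0,3,0
2,0,2,3,1
1,3,2,2,0
3,2,1,2,0
2,1,0,3,2
k=2  1,0,2,1,1
1,2,0,3,0
2,0,2,3,1
1,3,2,2,0
3,2,1,2,0
2,1,0,3,2
k=3  1,0,2,2,1
1,2,0,3,0
2,0,2,3,1
1,3,2,2,0
3,2,1,2,0
2,1,0,3,2
k=4  1,0,2,3,1
1,2,0,3,0
2,0,2,3,1
1,3,2,2,0
3,2,1,2,0
2,1,0,3,2
k=5  1,0,3,1,2
1,2,1,1,1
2,0,3,0,2
1,3,2,3,0
3,2,1,2,0
2,1,0,3,2
k=6  1,0,3,2,2
1,2,1,1,1
2,0,3,0,2
1,3,2,3,0
3,2,1,2,0
2,1,0,3,2
k=7  1,0,3,3,2
1,2,1,1,1
2,0,3,0,2
1,3,2,3,0
3,2,1,2,0
2,1,0,3,2
k=8  1,1,0,1,3
1,2,2,2,1
2,0,3,0,2
1,3,2,3,0
3,2,1,2,0
2,1,0,3,2
k=9  1,1,0,2,3
1,2,2,2,1
2,0,3,0,2
1,3,2,3,0
3,2,1,2,0
2,1,0,3,2

2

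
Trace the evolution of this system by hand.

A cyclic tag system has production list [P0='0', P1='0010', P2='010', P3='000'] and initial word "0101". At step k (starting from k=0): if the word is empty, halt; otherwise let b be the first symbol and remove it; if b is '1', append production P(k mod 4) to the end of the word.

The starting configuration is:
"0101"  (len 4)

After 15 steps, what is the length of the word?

0

gen 0: "0101"  (len 4)
gen 1: "101"  (len 3)
gen 2: "010010"  (len 6)
gen 3: "10010"  (len 5)
gen 4: "0010000"  (len 7)
gen 5: "010000"  (len 6)
gen 6: "10000"  (len 5)
gen 7: "0000010"  (len 7)
gen 8: "000010"  (len 6)
gen 9: "00010"  (len 5)
gen 10: "0010"  (len 4)
gen 11: "010"  (len 3)
gen 12: "10"  (len 2)
gen 13: "00"  (len 2)
gen 14: "0"  (len 1)
gen 15: (halted — word empty)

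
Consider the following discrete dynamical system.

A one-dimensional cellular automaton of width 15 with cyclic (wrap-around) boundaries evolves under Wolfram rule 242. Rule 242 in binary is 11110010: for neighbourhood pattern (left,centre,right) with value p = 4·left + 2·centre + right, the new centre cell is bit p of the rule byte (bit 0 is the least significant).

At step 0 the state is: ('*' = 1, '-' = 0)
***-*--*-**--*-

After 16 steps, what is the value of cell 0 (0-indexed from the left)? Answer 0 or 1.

0

0) ***-*--*-**--*-
1) -***-**-*-***-*
2) *-***-**-*-***-
3) -*-***-**-*-***
4) *-*-***-**-*-**
5) **-*-***-**-*-*
6) ***-*-***-**-*-
7) -***-*-***-**-*
8) *-***-*-***-**-
9) -*-***-*-***-**
10) *-*-***-*-***-*
11) **-*-***-*-***-
12) -**-*-***-*-***
13) *-**-*-***-*-**
14) **-**-*-***-*-*
15) ***-**-*-***-*-
16) -***-**-*-***-*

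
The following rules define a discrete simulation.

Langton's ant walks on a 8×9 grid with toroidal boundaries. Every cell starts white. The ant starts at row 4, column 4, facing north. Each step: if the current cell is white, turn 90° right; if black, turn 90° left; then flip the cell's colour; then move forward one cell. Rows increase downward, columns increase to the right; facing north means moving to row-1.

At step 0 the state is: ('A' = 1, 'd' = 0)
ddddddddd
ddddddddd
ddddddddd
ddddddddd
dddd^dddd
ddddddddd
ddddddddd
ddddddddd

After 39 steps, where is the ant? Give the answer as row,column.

7,4

[0] ddddddddd
ddddddddd
ddddddddd
ddddddddd
dddd^dddd
ddddddddd
ddddddddd
ddddddddd
[1] ddddddddd
ddddddddd
ddddddddd
ddddddddd
ddddA>ddd
ddddddddd
ddddddddd
ddddddddd
[2] ddddddddd
ddddddddd
ddddddddd
ddddddddd
ddddAAddd
dddddvddd
ddddddddd
ddddddddd
[3] ddddddddd
ddddddddd
ddddddddd
ddddddddd
ddddAAddd
dddd<Addd
ddddddddd
ddddddddd
[4] ddddddddd
ddddddddd
ddddddddd
ddddddddd
dddd^Addd
ddddAAddd
ddddddddd
ddddddddd
[5] ddddddddd
ddddddddd
ddddddddd
ddddddddd
ddd<dAddd
ddddAAddd
ddddddddd
ddddddddd
[6] ddddddddd
ddddddddd
ddddddddd
ddd^ddddd
dddAdAddd
ddddAAddd
ddddddddd
ddddddddd
[7] ddddddddd
ddddddddd
ddddddddd
dddA>dddd
dddAdAddd
ddddAAddd
ddddddddd
ddddddddd
[8] ddddddddd
ddddddddd
ddddddddd
dddAAdddd
dddAvAddd
ddddAAddd
ddddddddd
ddddddddd
[9] ddddddddd
ddddddddd
ddddddddd
dddAAdddd
ddd<AAddd
ddddAAddd
ddddddddd
ddddddddd
[10] ddddddddd
ddddddddd
ddddddddd
dddAAdddd
ddddAAddd
dddvAAddd
ddddddddd
ddddddddd
[11] ddddddddd
ddddddddd
ddddddddd
dddAAdddd
ddddAAddd
dd<AAAddd
ddddddddd
ddddddddd
[12] ddddddddd
ddddddddd
ddddddddd
dddAAdddd
dd^dAAddd
ddAAAAddd
ddddddddd
ddddddddd
[13] ddddddddd
ddddddddd
ddddddddd
dddAAdddd
ddA>AAddd
ddAAAAddd
ddddddddd
ddddddddd
[14] ddddddddd
ddddddddd
ddddddddd
dddAAdddd
ddAAAAddd
ddAvAAddd
ddddddddd
ddddddddd
[15] ddddddddd
ddddddddd
ddddddddd
dddAAdddd
ddAAAAddd
ddAd>Addd
ddddddddd
ddddddddd
[16] ddddddddd
ddddddddd
ddddddddd
dddAAdddd
ddAA^Addd
ddAddAddd
ddddddddd
ddddddddd
[17] ddddddddd
ddddddddd
ddddddddd
dddAAdddd
ddA<dAddd
ddAddAddd
ddddddddd
ddddddddd
[18] ddddddddd
ddddddddd
ddddddddd
dddAAdddd
ddAddAddd
ddAvdAddd
ddddddddd
ddddddddd
[19] ddddddddd
ddddddddd
ddddddddd
dddAAdddd
ddAddAddd
dd<AdAddd
ddddddddd
ddddddddd
[20] ddddddddd
ddddddddd
ddddddddd
dddAAdddd
ddAddAddd
dddAdAddd
ddvdddddd
ddddddddd
[21] ddddddddd
ddddddddd
ddddddddd
dddAAdddd
ddAddAddd
dddAdAddd
d<Adddddd
ddddddddd
[22] ddddddddd
ddddddddd
ddddddddd
dddAAdddd
ddAddAddd
d^dAdAddd
dAAdddddd
ddddddddd
[23] ddddddddd
ddddddddd
ddddddddd
dddAAdddd
ddAddAddd
dA>AdAddd
dAAdddddd
ddddddddd
[24] ddddddddd
ddddddddd
ddddddddd
dddAAdddd
ddAddAddd
dAAAdAddd
dAvdddddd
ddddddddd
[25] ddddddddd
ddddddddd
ddddddddd
dddAAdddd
ddAddAddd
dAAAdAddd
dAd>ddddd
ddddddddd
[26] ddddddddd
ddddddddd
ddddddddd
dddAAdddd
ddAddAddd
dAAAdAddd
dAdAddddd
dddvddddd
[27] ddddddddd
ddddddddd
ddddddddd
dddAAdddd
ddAddAddd
dAAAdAddd
dAdAddddd
dd<Addddd
[28] ddddddddd
ddddddddd
ddddddddd
dddAAdddd
ddAddAddd
dAAAdAddd
dA^Addddd
ddAAddddd
[29] ddddddddd
ddddddddd
ddddddddd
dddAAdddd
ddAddAddd
dAAAdAddd
dAA>ddddd
ddAAddddd
[30] ddddddddd
ddddddddd
ddddddddd
dddAAdddd
ddAddAddd
dAA^dAddd
dAAdddddd
ddAAddddd
[31] ddddddddd
ddddddddd
ddddddddd
dddAAdddd
ddAddAddd
dA<ddAddd
dAAdddddd
ddAAddddd
[32] ddddddddd
ddddddddd
ddddddddd
dddAAdddd
ddAddAddd
dAdddAddd
dAvdddddd
ddAAddddd
[33] ddddddddd
ddddddddd
ddddddddd
dddAAdddd
ddAddAddd
dAdddAddd
dAd>ddddd
ddAAddddd
[34] ddddddddd
ddddddddd
ddddddddd
dddAAdddd
ddAddAddd
dAdddAddd
dAdAddddd
ddAvddddd
[35] ddddddddd
ddddddddd
ddddddddd
dddAAdddd
ddAddAddd
dAdddAddd
dAdAddddd
ddAd>dddd
[36] ddddvdddd
ddddddddd
ddddddddd
dddAAdddd
ddAddAddd
dAdddAddd
dAdAddddd
ddAdAdddd
[37] ddd<Adddd
ddddddddd
ddddddddd
dddAAdddd
ddAddAddd
dAdddAddd
dAdAddddd
ddAdAdddd
[38] dddAAdddd
ddddddddd
ddddddddd
dddAAdddd
ddAddAddd
dAdddAddd
dAdAddddd
ddA^Adddd
[39] dddAAdddd
ddddddddd
ddddddddd
dddAAdddd
ddAddAddd
dAdddAddd
dAdAddddd
ddAA>dddd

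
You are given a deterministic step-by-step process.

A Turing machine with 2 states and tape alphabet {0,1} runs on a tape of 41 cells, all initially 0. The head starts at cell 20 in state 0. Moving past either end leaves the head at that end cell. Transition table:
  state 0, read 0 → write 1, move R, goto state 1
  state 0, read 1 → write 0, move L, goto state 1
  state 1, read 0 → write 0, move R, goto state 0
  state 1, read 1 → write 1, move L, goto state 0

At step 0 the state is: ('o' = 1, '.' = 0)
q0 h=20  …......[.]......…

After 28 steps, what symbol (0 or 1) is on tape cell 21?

k=0  q0 h=20  …......[.]......…
k=1  q1 h=21  ….....o[.]......…
k=2  q0 h=22  …....o.[.]......…
k=3  q1 h=23  …...o.o[.]......…
k=4  q0 h=24  …..o.o.[.]......…
k=5  q1 h=25  ….o.o.o[.]......…
k=6  q0 h=26  …o.o.o.[.]......…
k=7  q1 h=27  ….o.o.o[.]......…
k=8  q0 h=28  …o.o.o.[.]......…
k=9  q1 h=29  ….o.o.o[.]......…
k=10  q0 h=30  …o.o.o.[.]......…
k=11  q1 h=31  ….o.o.o[.]......…
k=12  q0 h=32  …o.o.o.[.]......…
k=13  q1 h=33  ….o.o.o[.]......…
k=14  q0 h=34  …o.o.o.[.]......|
k=15  q1 h=35  ….o.o.o[.].....|
k=16  q0 h=36  …o.o.o.[.]....|
k=17  q1 h=37  ….o.o.o[.]...|
k=18  q0 h=38  …o.o.o.[.]..|
k=19  q1 h=39  ….o.o.o[.].|
k=20  q0 h=40  …o.o.o.[.]|
k=21  q1 h=40  …o.o.o.[o]|
k=22  q0 h=39  ….o.o.o[.]o|
k=23  q1 h=40  …o.o.oo[o]|
k=24  q0 h=39  ….o.o.o[o]o|
k=25  q1 h=38  …o.o.o.[o].o|
k=26  q0 h=37  ….o.o.o[.]o.o|
k=27  q1 h=38  …o.o.oo[o].o|
k=28  q0 h=37  ….o.o.o[o]o.o|

0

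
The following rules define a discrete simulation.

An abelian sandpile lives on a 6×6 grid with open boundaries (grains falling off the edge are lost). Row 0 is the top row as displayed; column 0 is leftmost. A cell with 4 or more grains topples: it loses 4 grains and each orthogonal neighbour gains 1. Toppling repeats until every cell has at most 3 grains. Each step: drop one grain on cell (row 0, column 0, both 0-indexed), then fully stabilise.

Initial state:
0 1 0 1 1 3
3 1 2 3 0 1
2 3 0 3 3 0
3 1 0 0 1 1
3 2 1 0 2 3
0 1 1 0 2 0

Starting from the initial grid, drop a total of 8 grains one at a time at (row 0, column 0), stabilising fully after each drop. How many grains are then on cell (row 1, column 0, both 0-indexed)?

1

k=0  0 1 0 1 1 3
3 1 2 3 0 1
2 3 0 3 3 0
3 1 0 0 1 1
3 2 1 0 2 3
0 1 1 0 2 0
k=1  1 1 0 1 1 3
3 1 2 3 0 1
2 3 0 3 3 0
3 1 0 0 1 1
3 2 1 0 2 3
0 1 1 0 2 0
k=2  2 1 0 1 1 3
3 1 2 3 0 1
2 3 0 3 3 0
3 1 0 0 1 1
3 2 1 0 2 3
0 1 1 0 2 0
k=3  3 1 0 1 1 3
3 1 2 3 0 1
2 3 0 3 3 0
3 1 0 0 1 1
3 2 1 0 2 3
0 1 1 0 2 0
k=4  1 2 0 1 1 3
0 2 2 3 0 1
3 3 0 3 3 0
3 1 0 0 1 1
3 2 1 0 2 3
0 1 1 0 2 0
k=5  2 2 0 1 1 3
0 2 2 3 0 1
3 3 0 3 3 0
3 1 0 0 1 1
3 2 1 0 2 3
0 1 1 0 2 0
k=6  3 2 0 1 1 3
0 2 2 3 0 1
3 3 0 3 3 0
3 1 0 0 1 1
3 2 1 0 2 3
0 1 1 0 2 0
k=7  0 3 0 1 1 3
1 2 2 3 0 1
3 3 0 3 3 0
3 1 0 0 1 1
3 2 1 0 2 3
0 1 1 0 2 0
k=8  1 3 0 1 1 3
1 2 2 3 0 1
3 3 0 3 3 0
3 1 0 0 1 1
3 2 1 0 2 3
0 1 1 0 2 0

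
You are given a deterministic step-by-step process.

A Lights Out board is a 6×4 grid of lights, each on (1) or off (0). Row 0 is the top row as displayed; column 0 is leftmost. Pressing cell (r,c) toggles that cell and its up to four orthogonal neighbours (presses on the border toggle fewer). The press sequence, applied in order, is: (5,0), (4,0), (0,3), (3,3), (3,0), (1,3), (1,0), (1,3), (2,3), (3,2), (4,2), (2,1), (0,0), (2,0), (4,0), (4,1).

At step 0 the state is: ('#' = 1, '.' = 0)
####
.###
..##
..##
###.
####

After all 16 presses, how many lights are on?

0) ####
.###
..##
..##
###.
####
1) ####
.###
..##
..##
.##.
..##
2) ####
.###
..##
#.##
#.#.
#.##
3) ##..
.##.
..##
#.##
#.#.
#.##
4) ##..
.##.
..#.
#...
#.##
#.##
5) ##..
.##.
#.#.
.#..
..##
#.##
6) ##.#
.#.#
#.##
.#..
..##
#.##
7) .#.#
#..#
..##
.#..
..##
#.##
8) .#..
#.#.
..#.
.#..
..##
#.##
9) .#..
#.##
...#
.#.#
..##
#.##
10) .#..
#.##
..##
..#.
...#
#.##
11) .#..
#.##
..##
....
.##.
#..#
12) .#..
####
##.#
.#..
.##.
#..#
13) #...
.###
##.#
.#..
.##.
#..#
14) #...
####
...#
##..
.##.
#..#
15) #...
####
...#
.#..
#.#.
...#
16) #...
####
...#
....
.#..
.#.#

9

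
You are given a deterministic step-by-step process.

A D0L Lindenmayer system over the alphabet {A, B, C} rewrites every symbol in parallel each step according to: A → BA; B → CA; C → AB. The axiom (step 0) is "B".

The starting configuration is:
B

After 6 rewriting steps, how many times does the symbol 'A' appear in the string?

32

step 0: B
step 1: CA
step 2: ABBA
step 3: BACACABA
step 4: CABAABBAABBACABA
step 5: ABBACABABACACABABACACABAABBACABA
step 6: BACACABAABBACABACABAABBAABBACABACABAABBAABBACABABACACABAABBACABA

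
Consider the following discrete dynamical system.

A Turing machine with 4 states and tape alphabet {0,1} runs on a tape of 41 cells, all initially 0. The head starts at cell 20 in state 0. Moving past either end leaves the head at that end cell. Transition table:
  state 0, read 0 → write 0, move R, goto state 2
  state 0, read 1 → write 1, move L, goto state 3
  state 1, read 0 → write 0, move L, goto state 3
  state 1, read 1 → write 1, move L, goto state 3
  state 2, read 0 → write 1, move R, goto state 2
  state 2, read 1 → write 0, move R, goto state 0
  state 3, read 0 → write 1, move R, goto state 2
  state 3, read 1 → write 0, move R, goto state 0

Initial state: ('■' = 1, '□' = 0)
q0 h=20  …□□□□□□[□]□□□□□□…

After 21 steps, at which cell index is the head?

40

k=0  q0 h=20  …□□□□□□[□]□□□□□□…
k=1  q2 h=21  …□□□□□□[□]□□□□□□…
k=2  q2 h=22  …□□□□□■[□]□□□□□□…
k=3  q2 h=23  …□□□□■■[□]□□□□□□…
k=4  q2 h=24  …□□□■■■[□]□□□□□□…
k=5  q2 h=25  …□□■■■■[□]□□□□□□…
k=6  q2 h=26  …□■■■■■[□]□□□□□□…
k=7  q2 h=27  …■■■■■■[□]□□□□□□…
k=8  q2 h=28  …■■■■■■[□]□□□□□□…
k=9  q2 h=29  …■■■■■■[□]□□□□□□…
k=10  q2 h=30  …■■■■■■[□]□□□□□□…
k=11  q2 h=31  …■■■■■■[□]□□□□□□…
k=12  q2 h=32  …■■■■■■[□]□□□□□□…
k=13  q2 h=33  …■■■■■■[□]□□□□□□…
k=14  q2 h=34  …■■■■■■[□]□□□□□□|
k=15  q2 h=35  …■■■■■■[□]□□□□□|
k=16  q2 h=36  …■■■■■■[□]□□□□|
k=17  q2 h=37  …■■■■■■[□]□□□|
k=18  q2 h=38  …■■■■■■[□]□□|
k=19  q2 h=39  …■■■■■■[□]□|
k=20  q2 h=40  …■■■■■■[□]|
k=21  q2 h=40  …■■■■■■[■]|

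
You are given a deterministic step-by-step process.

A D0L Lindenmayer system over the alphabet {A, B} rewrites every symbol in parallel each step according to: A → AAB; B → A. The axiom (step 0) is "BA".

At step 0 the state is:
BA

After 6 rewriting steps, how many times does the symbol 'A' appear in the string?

gen 0: BA
gen 1: AAAB
gen 2: AABAABAABA
gen 3: AABAABAAABAABAAABAABAAAB
gen 4: AABAABAAABAABAAABAABAABAAABAABAAABAABAABAAABAABAAABAABAABA
gen 5: AABAABAAABAABAAABAABAABAAABAABAAABAABAABAAABAABAAABAABAAAB…AABAABAAABAABAAABAABAABAAABAABAAABAABAABAAABAABAAABAABAAAB  (len 140)
gen 6: AABAABAAABAABAAABAABAABAAABAABAAABAABAABAAABAABAAABAABAAAB…AABAABAAABAABAAABAABAABAAABAABAAABAABAABAAABAABAAABAABAABA  (len 338)

239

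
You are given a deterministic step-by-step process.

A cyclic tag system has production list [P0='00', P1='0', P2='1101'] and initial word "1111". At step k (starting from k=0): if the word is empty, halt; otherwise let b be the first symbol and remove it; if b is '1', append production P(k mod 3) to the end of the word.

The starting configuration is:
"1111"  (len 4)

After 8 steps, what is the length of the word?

6

k=0  "1111"  (len 4)
k=1  "11100"  (len 5)
k=2  "11000"  (len 5)
k=3  "10001101"  (len 8)
k=4  "000110100"  (len 9)
k=5  "00110100"  (len 8)
k=6  "0110100"  (len 7)
k=7  "110100"  (len 6)
k=8  "101000"  (len 6)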